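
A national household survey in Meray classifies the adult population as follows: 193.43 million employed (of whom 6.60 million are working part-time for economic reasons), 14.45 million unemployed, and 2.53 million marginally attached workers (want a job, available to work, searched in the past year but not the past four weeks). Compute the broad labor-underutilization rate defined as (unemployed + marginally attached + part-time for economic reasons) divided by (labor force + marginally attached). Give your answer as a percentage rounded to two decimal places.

Broad underutilization rate ≈ 11.21%.

Labor force = 193.43 + 14.45 = 207.88 million.
Numerator = 14.45 + 2.53 + 6.60 = 23.58 million.
Denominator = 207.88 + 2.53 = 210.41 million.
Broad rate = 23.58 / 210.41 = 11.21%.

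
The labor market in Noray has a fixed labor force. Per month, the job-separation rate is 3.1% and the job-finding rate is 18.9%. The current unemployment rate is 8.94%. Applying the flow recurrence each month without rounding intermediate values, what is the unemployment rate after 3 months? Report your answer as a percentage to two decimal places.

With a fixed labor force, u_{t+1} = u_t + s·(1−u_t) − f·u_t = u_t·(1−s−f) + s.
Here 1−s−f = 0.780 and s = 0.031.
u_1 = 0.089400 × 0.780 + 0.031 = 0.100732.
u_2 = 0.100732 × 0.780 + 0.031 = 0.109571.
u_3 = 0.109571 × 0.780 + 0.031 = 0.116465.

Unemployment rate after three months ≈ 11.65%.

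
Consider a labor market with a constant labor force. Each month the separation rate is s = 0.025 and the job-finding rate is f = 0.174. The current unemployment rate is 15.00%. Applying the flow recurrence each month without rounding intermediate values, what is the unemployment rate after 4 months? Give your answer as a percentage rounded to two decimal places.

With a fixed labor force, u_{t+1} = u_t + s·(1−u_t) − f·u_t = u_t·(1−s−f) + s.
Here 1−s−f = 0.801 and s = 0.025.
u_1 = 0.150000 × 0.801 + 0.025 = 0.145150.
u_2 = 0.145150 × 0.801 + 0.025 = 0.141265.
u_3 = 0.141265 × 0.801 + 0.025 = 0.138153.
u_4 = 0.138153 × 0.801 + 0.025 = 0.135661.

Unemployment rate after four months ≈ 13.57%.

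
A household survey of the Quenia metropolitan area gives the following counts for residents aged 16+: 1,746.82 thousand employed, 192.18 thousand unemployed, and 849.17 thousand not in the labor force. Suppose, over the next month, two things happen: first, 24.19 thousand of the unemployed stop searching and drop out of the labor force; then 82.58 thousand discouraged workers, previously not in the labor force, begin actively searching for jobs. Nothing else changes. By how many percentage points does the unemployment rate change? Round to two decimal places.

The unemployment rate changes by +2.63 percentage points.

Initially, labor force = 1,746.82 + 192.18 = 1,939.00 thousand, so u = 192.18/1,939.00 = 9.91%.
After the first change, unemployed and labor force both fall by 24.19 → E = 1,746.82, U = 167.99, labor force = 1,914.81 thousand.
After the second change, unemployed and labor force both rise by 82.58 → E = 1,746.82, U = 250.57, labor force = 1,997.39 thousand.
New unemployment rate = 250.57 / 1,997.39 = 12.54%.
Change = 12.54% − 9.91% = +2.63 percentage points.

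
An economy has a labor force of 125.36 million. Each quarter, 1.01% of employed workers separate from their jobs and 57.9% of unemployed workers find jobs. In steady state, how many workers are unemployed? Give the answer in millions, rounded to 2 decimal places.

About 2.15 million are unemployed in steady state.

Steady-state unemployment rate u* = s/(s+f) = 1.01/(1.01+57.9) = 0.017145.
Unemployed = u* × labor force = 0.017145 × 125.36 ≈ 2.15 million.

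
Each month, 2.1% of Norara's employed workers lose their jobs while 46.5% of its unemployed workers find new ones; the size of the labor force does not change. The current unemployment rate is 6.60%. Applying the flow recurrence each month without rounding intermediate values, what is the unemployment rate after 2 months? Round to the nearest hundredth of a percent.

Unemployment rate after two months ≈ 4.92%.

With a fixed labor force, u_{t+1} = u_t + s·(1−u_t) − f·u_t = u_t·(1−s−f) + s.
Here 1−s−f = 0.514 and s = 0.021.
u_1 = 0.066000 × 0.514 + 0.021 = 0.054924.
u_2 = 0.054924 × 0.514 + 0.021 = 0.049231.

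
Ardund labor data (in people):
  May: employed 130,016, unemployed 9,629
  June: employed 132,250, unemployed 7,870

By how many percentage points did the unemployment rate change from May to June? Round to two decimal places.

The unemployment rate changed by −1.28 percentage points.

May: labor force = 130,016 + 9,629 = 139,645; u = 9,629/139,645 = 6.90%.
June: labor force = 132,250 + 7,870 = 140,120; u = 7,870/140,120 = 5.62%.
Change = 5.62% − 6.90% = −1.28 pp.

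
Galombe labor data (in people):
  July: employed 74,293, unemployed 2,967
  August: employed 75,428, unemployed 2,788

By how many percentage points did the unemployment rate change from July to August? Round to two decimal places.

The unemployment rate changed by −0.28 percentage points.

July: labor force = 74,293 + 2,967 = 77,260; u = 2,967/77,260 = 3.84%.
August: labor force = 75,428 + 2,788 = 78,216; u = 2,788/78,216 = 3.56%.
Change = 3.56% − 3.84% = −0.28 pp.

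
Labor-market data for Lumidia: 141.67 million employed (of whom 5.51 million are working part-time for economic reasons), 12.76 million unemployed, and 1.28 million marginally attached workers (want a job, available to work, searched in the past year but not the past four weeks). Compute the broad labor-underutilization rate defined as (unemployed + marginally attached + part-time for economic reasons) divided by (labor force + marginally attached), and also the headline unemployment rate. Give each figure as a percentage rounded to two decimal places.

Labor force = 141.67 + 12.76 = 154.43 million.
Numerator = 12.76 + 1.28 + 5.51 = 19.55 million.
Denominator = 154.43 + 1.28 = 155.71 million.
Broad rate = 19.55 / 155.71 = 12.56%.
Headline unemployment rate = 12.76 / 154.43 = 8.26%.

Broad underutilization rate ≈ 12.56%; headline unemployment rate ≈ 8.26%.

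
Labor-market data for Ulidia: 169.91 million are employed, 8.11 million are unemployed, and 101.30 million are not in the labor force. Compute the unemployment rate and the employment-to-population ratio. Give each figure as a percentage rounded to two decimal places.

Unemployment rate ≈ 4.56%; employment-population ratio ≈ 60.83%.

Labor force = employed + unemployed = 169.91 + 8.11 = 178.02 million.
Working-age population = 178.02 + 101.30 = 279.32 million.
Unemployment rate = 8.11 / 178.02 = 4.56%.
Employment-population ratio = 169.91 / 279.32 = 60.83%.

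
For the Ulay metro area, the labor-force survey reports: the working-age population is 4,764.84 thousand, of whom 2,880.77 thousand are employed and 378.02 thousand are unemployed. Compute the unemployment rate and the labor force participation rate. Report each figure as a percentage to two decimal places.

Labor force = employed + unemployed = 2,880.77 + 378.02 = 3,258.79 thousand.
Unemployment rate = 378.02 / 3,258.79 = 11.60%.
Labor force participation rate = 3,258.79 / 4,764.84 = 68.39%.

Unemployment rate ≈ 11.60%; labor force participation rate ≈ 68.39%.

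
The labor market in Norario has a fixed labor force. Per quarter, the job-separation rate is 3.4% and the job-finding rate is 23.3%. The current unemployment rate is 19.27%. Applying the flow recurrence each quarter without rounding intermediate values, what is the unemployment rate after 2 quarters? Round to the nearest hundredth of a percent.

With a fixed labor force, u_{t+1} = u_t + s·(1−u_t) − f·u_t = u_t·(1−s−f) + s.
Here 1−s−f = 0.733 and s = 0.034.
u_1 = 0.192700 × 0.733 + 0.034 = 0.175249.
u_2 = 0.175249 × 0.733 + 0.034 = 0.162458.

Unemployment rate after two quarters ≈ 16.25%.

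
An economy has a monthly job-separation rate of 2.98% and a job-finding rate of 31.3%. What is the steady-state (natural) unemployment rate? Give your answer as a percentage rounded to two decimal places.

Steady-state unemployment rate ≈ 8.69%.

At steady state the flows balance: s·E = f·U, so U/(E+U) = s/(s+f).
u* = 2.98 / (2.98 + 31.3) = 2.98 / 34.28 = 8.69%.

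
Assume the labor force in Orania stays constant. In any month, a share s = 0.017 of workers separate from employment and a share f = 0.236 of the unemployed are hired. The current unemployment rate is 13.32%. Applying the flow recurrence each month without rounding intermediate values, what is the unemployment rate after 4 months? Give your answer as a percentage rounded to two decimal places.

Unemployment rate after four months ≈ 8.77%.

With a fixed labor force, u_{t+1} = u_t + s·(1−u_t) − f·u_t = u_t·(1−s−f) + s.
Here 1−s−f = 0.747 and s = 0.017.
u_1 = 0.133200 × 0.747 + 0.017 = 0.116500.
u_2 = 0.116500 × 0.747 + 0.017 = 0.104026.
u_3 = 0.104026 × 0.747 + 0.017 = 0.094707.
u_4 = 0.094707 × 0.747 + 0.017 = 0.087746.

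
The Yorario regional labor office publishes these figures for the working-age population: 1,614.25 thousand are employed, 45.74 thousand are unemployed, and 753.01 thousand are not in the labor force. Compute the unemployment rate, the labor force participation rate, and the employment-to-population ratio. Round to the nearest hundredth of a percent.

Labor force = employed + unemployed = 1,614.25 + 45.74 = 1,659.99 thousand.
Working-age population = 1,659.99 + 753.01 = 2,413.00 thousand.
Unemployment rate = 45.74 / 1,659.99 = 2.76%.
Labor force participation rate = 1,659.99 / 2,413.00 = 68.79%.
Employment-population ratio = 1,614.25 / 2,413.00 = 66.90%.

Unemployment rate ≈ 2.76%; labor force participation rate ≈ 68.79%; employment-population ratio ≈ 66.90%.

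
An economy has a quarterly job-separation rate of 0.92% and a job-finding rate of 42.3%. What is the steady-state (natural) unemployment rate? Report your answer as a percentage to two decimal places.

Steady-state unemployment rate ≈ 2.13%.

At steady state the flows balance: s·E = f·U, so U/(E+U) = s/(s+f).
u* = 0.92 / (0.92 + 42.3) = 0.92 / 43.22 = 2.13%.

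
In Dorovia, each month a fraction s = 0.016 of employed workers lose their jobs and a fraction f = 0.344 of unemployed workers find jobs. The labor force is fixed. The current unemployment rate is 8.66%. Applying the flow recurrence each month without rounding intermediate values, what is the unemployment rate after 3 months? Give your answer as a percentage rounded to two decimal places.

With a fixed labor force, u_{t+1} = u_t + s·(1−u_t) − f·u_t = u_t·(1−s−f) + s.
Here 1−s−f = 0.640 and s = 0.016.
u_1 = 0.086600 × 0.640 + 0.016 = 0.071424.
u_2 = 0.071424 × 0.640 + 0.016 = 0.061711.
u_3 = 0.061711 × 0.640 + 0.016 = 0.055495.

Unemployment rate after three months ≈ 5.55%.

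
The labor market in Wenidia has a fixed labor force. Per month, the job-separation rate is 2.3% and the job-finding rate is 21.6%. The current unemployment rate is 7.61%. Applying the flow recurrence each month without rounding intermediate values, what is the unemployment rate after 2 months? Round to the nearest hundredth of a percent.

Unemployment rate after two months ≈ 8.46%.

With a fixed labor force, u_{t+1} = u_t + s·(1−u_t) − f·u_t = u_t·(1−s−f) + s.
Here 1−s−f = 0.761 and s = 0.023.
u_1 = 0.076100 × 0.761 + 0.023 = 0.080912.
u_2 = 0.080912 × 0.761 + 0.023 = 0.084574.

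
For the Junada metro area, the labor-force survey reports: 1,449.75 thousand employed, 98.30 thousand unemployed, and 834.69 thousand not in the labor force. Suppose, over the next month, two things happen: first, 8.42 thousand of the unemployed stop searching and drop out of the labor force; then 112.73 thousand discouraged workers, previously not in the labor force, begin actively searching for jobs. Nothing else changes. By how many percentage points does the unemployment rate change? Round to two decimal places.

Initially, labor force = 1,449.75 + 98.30 = 1,548.05 thousand, so u = 98.30/1,548.05 = 6.35%.
After the first change, unemployed and labor force both fall by 8.42 → E = 1,449.75, U = 89.88, labor force = 1,539.63 thousand.
After the second change, unemployed and labor force both rise by 112.73 → E = 1,449.75, U = 202.61, labor force = 1,652.36 thousand.
New unemployment rate = 202.61 / 1,652.36 = 12.26%.
Change = 12.26% − 6.35% = +5.91 percentage points.

The unemployment rate changes by +5.91 percentage points.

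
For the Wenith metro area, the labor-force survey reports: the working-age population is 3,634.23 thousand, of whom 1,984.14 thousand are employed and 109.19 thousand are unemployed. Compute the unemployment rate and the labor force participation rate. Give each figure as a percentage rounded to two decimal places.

Labor force = employed + unemployed = 1,984.14 + 109.19 = 2,093.33 thousand.
Unemployment rate = 109.19 / 2,093.33 = 5.22%.
Labor force participation rate = 2,093.33 / 3,634.23 = 57.60%.

Unemployment rate ≈ 5.22%; labor force participation rate ≈ 57.60%.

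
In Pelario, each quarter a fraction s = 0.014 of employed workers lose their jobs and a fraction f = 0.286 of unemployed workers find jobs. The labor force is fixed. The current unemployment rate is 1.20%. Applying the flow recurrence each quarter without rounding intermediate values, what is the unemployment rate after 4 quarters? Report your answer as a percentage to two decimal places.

With a fixed labor force, u_{t+1} = u_t + s·(1−u_t) − f·u_t = u_t·(1−s−f) + s.
Here 1−s−f = 0.700 and s = 0.014.
u_1 = 0.012000 × 0.700 + 0.014 = 0.022400.
u_2 = 0.022400 × 0.700 + 0.014 = 0.029680.
u_3 = 0.029680 × 0.700 + 0.014 = 0.034776.
u_4 = 0.034776 × 0.700 + 0.014 = 0.038343.

Unemployment rate after four quarters ≈ 3.83%.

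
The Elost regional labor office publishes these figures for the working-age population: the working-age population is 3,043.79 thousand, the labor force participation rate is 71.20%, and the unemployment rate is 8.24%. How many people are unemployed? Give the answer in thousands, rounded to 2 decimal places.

Labor force = 0.7120 × 3,043.79 = 2,167.18 thousand.
Unemployed = 0.0824 × 2,167.18 ≈ 178.58 thousand.

About 178.58 thousand are unemployed.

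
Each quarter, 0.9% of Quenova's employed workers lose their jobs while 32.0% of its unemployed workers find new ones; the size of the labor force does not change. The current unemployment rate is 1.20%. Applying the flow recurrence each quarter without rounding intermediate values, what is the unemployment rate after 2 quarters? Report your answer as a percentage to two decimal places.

With a fixed labor force, u_{t+1} = u_t + s·(1−u_t) − f·u_t = u_t·(1−s−f) + s.
Here 1−s−f = 0.671 and s = 0.009.
u_1 = 0.012000 × 0.671 + 0.009 = 0.017052.
u_2 = 0.017052 × 0.671 + 0.009 = 0.020442.

Unemployment rate after two quarters ≈ 2.04%.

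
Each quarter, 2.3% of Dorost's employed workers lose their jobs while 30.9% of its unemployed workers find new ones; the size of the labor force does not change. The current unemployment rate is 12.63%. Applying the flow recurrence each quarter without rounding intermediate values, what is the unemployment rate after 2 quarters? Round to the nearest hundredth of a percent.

With a fixed labor force, u_{t+1} = u_t + s·(1−u_t) − f·u_t = u_t·(1−s−f) + s.
Here 1−s−f = 0.668 and s = 0.023.
u_1 = 0.126300 × 0.668 + 0.023 = 0.107368.
u_2 = 0.107368 × 0.668 + 0.023 = 0.094722.

Unemployment rate after two quarters ≈ 9.47%.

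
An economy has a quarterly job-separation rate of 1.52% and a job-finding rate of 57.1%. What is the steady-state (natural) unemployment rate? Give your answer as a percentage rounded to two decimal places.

At steady state the flows balance: s·E = f·U, so U/(E+U) = s/(s+f).
u* = 1.52 / (1.52 + 57.1) = 1.52 / 58.62 = 2.59%.

Steady-state unemployment rate ≈ 2.59%.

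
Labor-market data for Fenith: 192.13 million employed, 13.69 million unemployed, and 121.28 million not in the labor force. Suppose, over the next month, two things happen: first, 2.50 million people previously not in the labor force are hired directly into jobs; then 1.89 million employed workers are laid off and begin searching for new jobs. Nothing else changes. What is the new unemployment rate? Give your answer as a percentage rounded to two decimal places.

Initially, labor force = 192.13 + 13.69 = 205.82 million, so u = 13.69/205.82 = 6.65%.
After the first change, employed and labor force both rise by 2.50; unemployed unchanged → E = 194.63, U = 13.69, labor force = 208.32 million.
After the second change, employed falls and unemployed rises by 1.89; labor force unchanged → E = 192.74, U = 15.58, labor force = 208.32 million.
New unemployment rate = 15.58 / 208.32 = 7.48%.

New unemployment rate ≈ 7.48%.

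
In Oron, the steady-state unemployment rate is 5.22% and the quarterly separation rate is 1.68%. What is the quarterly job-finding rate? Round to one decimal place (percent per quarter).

From u* = s/(s+f): f = s·(1−u)/u.
f = 1.68 × (1 − 0.0522) / 0.0522 = 1.5923 / 0.0522 ≈ 30.5% per quarter.

Job-finding rate ≈ 30.5% per quarter.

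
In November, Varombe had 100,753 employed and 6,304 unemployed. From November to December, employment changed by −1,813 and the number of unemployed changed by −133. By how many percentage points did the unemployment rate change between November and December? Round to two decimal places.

The unemployment rate changed by −0.02 percentage points.

November: labor force = 100,753 + 6,304 = 107,057; u = 6,304/107,057 = 5.89%.
December: labor force = 98,940 + 6,171 = 105,111; u = 6,171/105,111 = 5.87%.
Change = 5.87% − 5.89% = −0.02 pp.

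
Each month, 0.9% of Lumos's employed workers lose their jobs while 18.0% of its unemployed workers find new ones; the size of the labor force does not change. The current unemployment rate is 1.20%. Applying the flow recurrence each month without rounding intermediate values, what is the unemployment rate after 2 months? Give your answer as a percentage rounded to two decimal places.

With a fixed labor force, u_{t+1} = u_t + s·(1−u_t) − f·u_t = u_t·(1−s−f) + s.
Here 1−s−f = 0.811 and s = 0.009.
u_1 = 0.012000 × 0.811 + 0.009 = 0.018732.
u_2 = 0.018732 × 0.811 + 0.009 = 0.024192.

Unemployment rate after two months ≈ 2.42%.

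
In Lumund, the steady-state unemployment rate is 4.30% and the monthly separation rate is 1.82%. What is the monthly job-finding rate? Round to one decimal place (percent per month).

Job-finding rate ≈ 40.5% per month.

From u* = s/(s+f): f = s·(1−u)/u.
f = 1.82 × (1 − 0.0430) / 0.0430 = 1.7417 / 0.0430 ≈ 40.5% per month.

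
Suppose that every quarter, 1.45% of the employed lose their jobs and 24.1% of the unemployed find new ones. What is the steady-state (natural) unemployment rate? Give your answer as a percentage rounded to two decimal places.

Steady-state unemployment rate ≈ 5.68%.

At steady state the flows balance: s·E = f·U, so U/(E+U) = s/(s+f).
u* = 1.45 / (1.45 + 24.1) = 1.45 / 25.55 = 5.68%.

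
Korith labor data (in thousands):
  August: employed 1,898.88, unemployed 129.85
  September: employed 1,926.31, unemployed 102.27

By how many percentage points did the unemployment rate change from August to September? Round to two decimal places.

August: labor force = 1,898.88 + 129.85 = 2,028.73; u = 129.85/2,028.73 = 6.40%.
September: labor force = 1,926.31 + 102.27 = 2,028.58; u = 102.27/2,028.58 = 5.04%.
Change = 5.04% − 6.40% = −1.36 pp.

The unemployment rate changed by −1.36 percentage points.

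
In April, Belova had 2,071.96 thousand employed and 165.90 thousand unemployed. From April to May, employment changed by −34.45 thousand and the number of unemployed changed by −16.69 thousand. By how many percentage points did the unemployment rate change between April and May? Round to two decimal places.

April: labor force = 2,071.96 + 165.90 = 2,237.86; u = 165.90/2,237.86 = 7.41%.
May: labor force = 2,037.51 + 149.21 = 2,186.72; u = 149.21/2,186.72 = 6.82%.
Change = 6.82% − 7.41% = −0.59 pp.

The unemployment rate changed by −0.59 percentage points.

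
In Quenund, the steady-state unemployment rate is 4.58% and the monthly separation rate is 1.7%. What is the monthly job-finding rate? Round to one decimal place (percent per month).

From u* = s/(s+f): f = s·(1−u)/u.
f = 1.7 × (1 − 0.0458) / 0.0458 = 1.6221 / 0.0458 ≈ 35.4% per month.

Job-finding rate ≈ 35.4% per month.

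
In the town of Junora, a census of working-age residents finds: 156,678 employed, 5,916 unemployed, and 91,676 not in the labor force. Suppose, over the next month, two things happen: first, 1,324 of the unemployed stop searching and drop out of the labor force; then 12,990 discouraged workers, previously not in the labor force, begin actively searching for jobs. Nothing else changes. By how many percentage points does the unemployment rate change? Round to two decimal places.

Initially, labor force = 156,678 + 5,916 = 162,594, so u = 5,916/162,594 = 3.64%.
After the first change, unemployed and labor force both fall by 1,324 → E = 156,678, U = 4,592, labor force = 161,270.
After the second change, unemployed and labor force both rise by 12,990 → E = 156,678, U = 17,582, labor force = 174,260.
New unemployment rate = 17,582 / 174,260 = 10.09%.
Change = 10.09% − 3.64% = +6.45 percentage points.

The unemployment rate changes by +6.45 percentage points.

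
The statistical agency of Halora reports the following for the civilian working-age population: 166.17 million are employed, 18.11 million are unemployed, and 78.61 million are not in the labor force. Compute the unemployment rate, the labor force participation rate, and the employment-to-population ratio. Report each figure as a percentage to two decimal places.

Labor force = employed + unemployed = 166.17 + 18.11 = 184.28 million.
Working-age population = 184.28 + 78.61 = 262.89 million.
Unemployment rate = 18.11 / 184.28 = 9.83%.
Labor force participation rate = 184.28 / 262.89 = 70.10%.
Employment-population ratio = 166.17 / 262.89 = 63.21%.

Unemployment rate ≈ 9.83%; labor force participation rate ≈ 70.10%; employment-population ratio ≈ 63.21%.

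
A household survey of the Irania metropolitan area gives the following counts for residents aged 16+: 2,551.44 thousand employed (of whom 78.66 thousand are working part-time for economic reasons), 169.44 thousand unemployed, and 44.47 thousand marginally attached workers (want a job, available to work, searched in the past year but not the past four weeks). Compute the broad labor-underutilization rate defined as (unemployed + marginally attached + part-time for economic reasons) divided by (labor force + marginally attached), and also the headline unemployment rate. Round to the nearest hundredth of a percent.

Broad underutilization rate ≈ 10.58%; headline unemployment rate ≈ 6.23%.

Labor force = 2,551.44 + 169.44 = 2,720.88 thousand.
Numerator = 169.44 + 44.47 + 78.66 = 292.57 thousand.
Denominator = 2,720.88 + 44.47 = 2,765.35 thousand.
Broad rate = 292.57 / 2,765.35 = 10.58%.
Headline unemployment rate = 169.44 / 2,720.88 = 6.23%.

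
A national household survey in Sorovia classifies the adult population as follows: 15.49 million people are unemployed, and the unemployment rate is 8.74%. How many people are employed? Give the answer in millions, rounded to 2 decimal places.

About 161.74 million are employed.

Labor force = U / u = 15.49 / 0.0874 ≈ 177.23 million.
Employed = labor force − unemployed = 177.23 − 15.49 = 161.74 million.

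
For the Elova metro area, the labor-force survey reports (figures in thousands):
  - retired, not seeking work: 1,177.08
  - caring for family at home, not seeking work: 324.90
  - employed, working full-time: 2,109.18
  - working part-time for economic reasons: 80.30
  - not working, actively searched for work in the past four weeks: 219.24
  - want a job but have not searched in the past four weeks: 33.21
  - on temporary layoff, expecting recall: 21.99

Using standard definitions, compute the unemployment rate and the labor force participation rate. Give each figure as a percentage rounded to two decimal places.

Unemployment rate ≈ 9.92%; labor force participation rate ≈ 61.29%.

Employed = 2,109.18 + 80.30 = 2,189.48 thousand (anyone who worked, including part-time for economic reasons, counts as employed).
Unemployed = 219.24 + 21.99 = 241.23 thousand (jobless and actively searching, or on temporary layoff).
Labor force = 2,189.48 + 241.23 = 2,430.71 thousand.
Not in labor force = 1,177.08 + 324.90 + 33.21 = 1,535.19 thousand (those not working and not actively searching are outside the labor force — including those who want a job but have given up searching).
Civilian working-age population = 2,430.71 + 1,535.19 = 3,965.90 thousand.
Unemployment rate = 241.23 / 2,430.71 = 9.92%.
Labor force participation rate = 2,430.71 / 3,965.90 = 61.29%.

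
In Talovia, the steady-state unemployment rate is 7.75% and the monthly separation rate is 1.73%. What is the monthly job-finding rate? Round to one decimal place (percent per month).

Job-finding rate ≈ 20.6% per month.

From u* = s/(s+f): f = s·(1−u)/u.
f = 1.73 × (1 − 0.0775) / 0.0775 = 1.5959 / 0.0775 ≈ 20.6% per month.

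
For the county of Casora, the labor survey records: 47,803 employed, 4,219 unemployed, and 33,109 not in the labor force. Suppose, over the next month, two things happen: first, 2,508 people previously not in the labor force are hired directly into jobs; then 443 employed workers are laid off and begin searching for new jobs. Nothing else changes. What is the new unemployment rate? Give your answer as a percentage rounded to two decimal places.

Initially, labor force = 47,803 + 4,219 = 52,022, so u = 4,219/52,022 = 8.11%.
After the first change, employed and labor force both rise by 2,508; unemployed unchanged → E = 50,311, U = 4,219, labor force = 54,530.
After the second change, employed falls and unemployed rises by 443; labor force unchanged → E = 49,868, U = 4,662, labor force = 54,530.
New unemployment rate = 4,662 / 54,530 = 8.55%.

New unemployment rate ≈ 8.55%.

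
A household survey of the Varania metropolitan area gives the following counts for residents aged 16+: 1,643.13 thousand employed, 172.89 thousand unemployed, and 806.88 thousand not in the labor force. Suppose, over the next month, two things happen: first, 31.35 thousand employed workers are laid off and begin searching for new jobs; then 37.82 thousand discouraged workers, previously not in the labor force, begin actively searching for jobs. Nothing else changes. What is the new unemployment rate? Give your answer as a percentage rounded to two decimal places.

Initially, labor force = 1,643.13 + 172.89 = 1,816.02 thousand, so u = 172.89/1,816.02 = 9.52%.
After the first change, employed falls and unemployed rises by 31.35; labor force unchanged → E = 1,611.78, U = 204.24, labor force = 1,816.02 thousand.
After the second change, unemployed and labor force both rise by 37.82 → E = 1,611.78, U = 242.06, labor force = 1,853.84 thousand.
New unemployment rate = 242.06 / 1,853.84 = 13.06%.

New unemployment rate ≈ 13.06%.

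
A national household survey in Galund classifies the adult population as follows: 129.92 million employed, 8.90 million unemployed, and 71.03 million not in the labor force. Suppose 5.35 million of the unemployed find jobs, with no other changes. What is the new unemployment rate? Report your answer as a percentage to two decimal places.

New unemployment rate ≈ 2.56%.

Initially, labor force = 129.92 + 8.90 = 138.82 million, so u = 8.90/138.82 = 6.41%.
After the change, unemployed falls and employed rises by 5.35; labor force unchanged → E = 135.27, U = 3.55, labor force = 138.82 million.
New unemployment rate = 3.55 / 138.82 = 2.56%.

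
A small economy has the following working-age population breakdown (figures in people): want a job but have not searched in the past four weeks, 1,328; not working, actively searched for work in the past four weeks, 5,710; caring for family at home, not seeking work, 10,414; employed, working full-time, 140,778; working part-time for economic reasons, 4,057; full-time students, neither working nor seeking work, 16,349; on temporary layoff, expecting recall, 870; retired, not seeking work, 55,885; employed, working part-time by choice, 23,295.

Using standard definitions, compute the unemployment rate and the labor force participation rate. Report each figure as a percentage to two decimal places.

Employed = 140,778 + 4,057 + 23,295 = 168,130 (anyone who worked, including part-time for economic reasons, counts as employed).
Unemployed = 5,710 + 870 = 6,580 (jobless and actively searching, or on temporary layoff).
Labor force = 168,130 + 6,580 = 174,710.
Not in labor force = 1,328 + 10,414 + 16,349 + 55,885 = 83,976 (those not working and not actively searching are outside the labor force — including those who want a job but have given up searching).
Civilian working-age population = 174,710 + 83,976 = 258,686.
Unemployment rate = 6,580 / 174,710 = 3.77%.
Labor force participation rate = 174,710 / 258,686 = 67.54%.

Unemployment rate ≈ 3.77%; labor force participation rate ≈ 67.54%.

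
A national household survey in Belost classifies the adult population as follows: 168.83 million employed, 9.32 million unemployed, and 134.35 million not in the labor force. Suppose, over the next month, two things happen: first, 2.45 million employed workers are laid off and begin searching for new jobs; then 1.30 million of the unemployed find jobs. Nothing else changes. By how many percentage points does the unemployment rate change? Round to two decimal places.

The unemployment rate changes by +0.65 percentage points.

Initially, labor force = 168.83 + 9.32 = 178.15 million, so u = 9.32/178.15 = 5.23%.
After the first change, employed falls and unemployed rises by 2.45; labor force unchanged → E = 166.38, U = 11.77, labor force = 178.15 million.
After the second change, unemployed falls and employed rises by 1.30; labor force unchanged → E = 167.68, U = 10.47, labor force = 178.15 million.
New unemployment rate = 10.47 / 178.15 = 5.88%.
Change = 5.88% − 5.23% = +0.65 percentage points.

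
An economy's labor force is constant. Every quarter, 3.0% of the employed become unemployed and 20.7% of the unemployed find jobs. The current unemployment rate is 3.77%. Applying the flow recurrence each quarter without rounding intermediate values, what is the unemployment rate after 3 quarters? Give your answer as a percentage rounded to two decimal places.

Unemployment rate after three quarters ≈ 8.71%.

With a fixed labor force, u_{t+1} = u_t + s·(1−u_t) − f·u_t = u_t·(1−s−f) + s.
Here 1−s−f = 0.763 and s = 0.030.
u_1 = 0.037700 × 0.763 + 0.030 = 0.058765.
u_2 = 0.058765 × 0.763 + 0.030 = 0.074838.
u_3 = 0.074838 × 0.763 + 0.030 = 0.087101.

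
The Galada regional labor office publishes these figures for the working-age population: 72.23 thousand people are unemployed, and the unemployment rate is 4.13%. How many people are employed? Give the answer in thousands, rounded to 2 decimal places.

About 1,676.68 thousand are employed.

Labor force = U / u = 72.23 / 0.0413 ≈ 1,748.91 thousand.
Employed = labor force − unemployed = 1,748.91 − 72.23 = 1,676.68 thousand.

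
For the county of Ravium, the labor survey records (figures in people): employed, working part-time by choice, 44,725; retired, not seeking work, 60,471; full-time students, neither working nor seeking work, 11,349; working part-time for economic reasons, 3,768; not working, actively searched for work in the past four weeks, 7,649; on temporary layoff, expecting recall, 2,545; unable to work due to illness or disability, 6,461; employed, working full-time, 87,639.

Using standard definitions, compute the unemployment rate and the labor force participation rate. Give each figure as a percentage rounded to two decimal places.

Employed = 44,725 + 3,768 + 87,639 = 136,132 (anyone who worked, including part-time for economic reasons, counts as employed).
Unemployed = 7,649 + 2,545 = 10,194 (jobless and actively searching, or on temporary layoff).
Labor force = 136,132 + 10,194 = 146,326.
Not in labor force = 60,471 + 11,349 + 6,461 = 78,281 (those not working and not actively searching are outside the labor force).
Civilian working-age population = 146,326 + 78,281 = 224,607.
Unemployment rate = 10,194 / 146,326 = 6.97%.
Labor force participation rate = 146,326 / 224,607 = 65.15%.

Unemployment rate ≈ 6.97%; labor force participation rate ≈ 65.15%.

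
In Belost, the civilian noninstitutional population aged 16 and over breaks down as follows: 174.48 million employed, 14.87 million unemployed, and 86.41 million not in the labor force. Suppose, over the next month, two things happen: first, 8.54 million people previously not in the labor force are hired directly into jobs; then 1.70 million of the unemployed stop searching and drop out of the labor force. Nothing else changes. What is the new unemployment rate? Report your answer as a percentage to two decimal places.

New unemployment rate ≈ 6.71%.

Initially, labor force = 174.48 + 14.87 = 189.35 million, so u = 14.87/189.35 = 7.85%.
After the first change, employed and labor force both rise by 8.54; unemployed unchanged → E = 183.02, U = 14.87, labor force = 197.89 million.
After the second change, unemployed and labor force both fall by 1.70 → E = 183.02, U = 13.17, labor force = 196.19 million.
New unemployment rate = 13.17 / 196.19 = 6.71%.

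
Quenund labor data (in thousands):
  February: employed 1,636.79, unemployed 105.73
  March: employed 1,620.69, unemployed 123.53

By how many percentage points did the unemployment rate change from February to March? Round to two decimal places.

The unemployment rate changed by +1.01 percentage points.

February: labor force = 1,636.79 + 105.73 = 1,742.52; u = 105.73/1,742.52 = 6.07%.
March: labor force = 1,620.69 + 123.53 = 1,744.22; u = 123.53/1,744.22 = 7.08%.
Change = 7.08% − 6.07% = +1.01 pp.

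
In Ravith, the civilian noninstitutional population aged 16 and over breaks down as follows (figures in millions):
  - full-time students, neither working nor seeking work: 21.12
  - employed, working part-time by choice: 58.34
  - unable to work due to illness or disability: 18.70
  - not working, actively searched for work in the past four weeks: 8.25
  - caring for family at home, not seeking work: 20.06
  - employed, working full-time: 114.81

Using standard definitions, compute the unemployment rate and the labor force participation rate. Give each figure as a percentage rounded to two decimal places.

Employed = 58.34 + 114.81 = 173.15 million.
Unemployed = 8.25 million.
Labor force = 173.15 + 8.25 = 181.40 million.
Not in labor force = 21.12 + 18.70 + 20.06 = 59.88 million (those not working and not actively searching are outside the labor force).
Civilian working-age population = 181.40 + 59.88 = 241.28 million.
Unemployment rate = 8.25 / 181.40 = 4.55%.
Labor force participation rate = 181.40 / 241.28 = 75.18%.

Unemployment rate ≈ 4.55%; labor force participation rate ≈ 75.18%.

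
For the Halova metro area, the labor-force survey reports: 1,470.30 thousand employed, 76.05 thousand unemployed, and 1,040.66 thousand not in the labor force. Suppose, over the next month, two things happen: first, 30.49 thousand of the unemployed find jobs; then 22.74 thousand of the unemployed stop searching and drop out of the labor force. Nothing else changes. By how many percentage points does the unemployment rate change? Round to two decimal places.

Initially, labor force = 1,470.30 + 76.05 = 1,546.35 thousand, so u = 76.05/1,546.35 = 4.92%.
After the first change, unemployed falls and employed rises by 30.49; labor force unchanged → E = 1,500.79, U = 45.56, labor force = 1,546.35 thousand.
After the second change, unemployed and labor force both fall by 22.74 → E = 1,500.79, U = 22.82, labor force = 1,523.61 thousand.
New unemployment rate = 22.82 / 1,523.61 = 1.50%.
Change = 1.50% − 4.92% = −3.42 percentage points.

The unemployment rate changes by −3.42 percentage points.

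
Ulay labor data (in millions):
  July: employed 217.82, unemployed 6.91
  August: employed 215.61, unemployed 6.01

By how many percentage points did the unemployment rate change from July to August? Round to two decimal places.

July: labor force = 217.82 + 6.91 = 224.73; u = 6.91/224.73 = 3.07%.
August: labor force = 215.61 + 6.01 = 221.62; u = 6.01/221.62 = 2.71%.
Change = 2.71% − 3.07% = −0.36 pp.

The unemployment rate changed by −0.36 percentage points.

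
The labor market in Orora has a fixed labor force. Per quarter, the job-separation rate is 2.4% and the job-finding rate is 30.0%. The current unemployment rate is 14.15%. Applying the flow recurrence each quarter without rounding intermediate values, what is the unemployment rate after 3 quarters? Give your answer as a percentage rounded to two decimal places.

With a fixed labor force, u_{t+1} = u_t + s·(1−u_t) − f·u_t = u_t·(1−s−f) + s.
Here 1−s−f = 0.676 and s = 0.024.
u_1 = 0.141500 × 0.676 + 0.024 = 0.119654.
u_2 = 0.119654 × 0.676 + 0.024 = 0.104886.
u_3 = 0.104886 × 0.676 + 0.024 = 0.094903.

Unemployment rate after three quarters ≈ 9.49%.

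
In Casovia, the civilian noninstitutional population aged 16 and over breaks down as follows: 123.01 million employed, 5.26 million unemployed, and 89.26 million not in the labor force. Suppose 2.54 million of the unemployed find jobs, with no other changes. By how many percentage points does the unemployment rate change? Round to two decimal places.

Initially, labor force = 123.01 + 5.26 = 128.27 million, so u = 5.26/128.27 = 4.10%.
After the change, unemployed falls and employed rises by 2.54; labor force unchanged → E = 125.55, U = 2.72, labor force = 128.27 million.
New unemployment rate = 2.72 / 128.27 = 2.12%.
Change = 2.12% − 4.10% = −1.98 percentage points.

The unemployment rate changes by −1.98 percentage points.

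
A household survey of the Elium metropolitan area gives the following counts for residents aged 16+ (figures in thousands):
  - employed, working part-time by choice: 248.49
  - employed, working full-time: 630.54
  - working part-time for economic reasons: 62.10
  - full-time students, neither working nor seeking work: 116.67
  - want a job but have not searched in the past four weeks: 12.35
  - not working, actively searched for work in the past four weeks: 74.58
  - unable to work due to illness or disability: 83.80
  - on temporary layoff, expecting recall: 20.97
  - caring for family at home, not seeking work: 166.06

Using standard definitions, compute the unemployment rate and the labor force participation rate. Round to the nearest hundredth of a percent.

Unemployment rate ≈ 9.22%; labor force participation rate ≈ 73.23%.

Employed = 248.49 + 630.54 + 62.10 = 941.13 thousand (anyone who worked, including part-time for economic reasons, counts as employed).
Unemployed = 74.58 + 20.97 = 95.55 thousand (jobless and actively searching, or on temporary layoff).
Labor force = 941.13 + 95.55 = 1,036.68 thousand.
Not in labor force = 116.67 + 12.35 + 83.80 + 166.06 = 378.88 thousand (those not working and not actively searching are outside the labor force — including those who want a job but have given up searching).
Civilian working-age population = 1,036.68 + 378.88 = 1,415.56 thousand.
Unemployment rate = 95.55 / 1,036.68 = 9.22%.
Labor force participation rate = 1,036.68 / 1,415.56 = 73.23%.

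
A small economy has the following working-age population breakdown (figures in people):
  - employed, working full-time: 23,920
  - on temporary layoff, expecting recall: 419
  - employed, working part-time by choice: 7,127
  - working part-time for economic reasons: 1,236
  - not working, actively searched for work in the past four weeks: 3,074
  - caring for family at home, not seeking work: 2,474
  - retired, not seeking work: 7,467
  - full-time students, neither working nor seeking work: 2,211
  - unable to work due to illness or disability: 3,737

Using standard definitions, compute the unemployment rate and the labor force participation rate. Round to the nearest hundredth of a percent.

Employed = 23,920 + 7,127 + 1,236 = 32,283 (anyone who worked, including part-time for economic reasons, counts as employed).
Unemployed = 419 + 3,074 = 3,493 (jobless and actively searching, or on temporary layoff).
Labor force = 32,283 + 3,493 = 35,776.
Not in labor force = 2,474 + 7,467 + 2,211 + 3,737 = 15,889 (those not working and not actively searching are outside the labor force).
Civilian working-age population = 35,776 + 15,889 = 51,665.
Unemployment rate = 3,493 / 35,776 = 9.76%.
Labor force participation rate = 35,776 / 51,665 = 69.25%.

Unemployment rate ≈ 9.76%; labor force participation rate ≈ 69.25%.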